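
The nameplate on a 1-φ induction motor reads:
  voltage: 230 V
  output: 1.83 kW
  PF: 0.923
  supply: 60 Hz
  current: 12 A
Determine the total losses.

717 W

P_in = V·I·cosφ = 230×12×0.923 = 2547 W
P_out = 1830 W
Losses = P_in − P_out = 2547 − 1830 = 717 W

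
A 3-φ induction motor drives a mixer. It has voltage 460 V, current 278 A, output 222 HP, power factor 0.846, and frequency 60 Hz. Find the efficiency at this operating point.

88.4 %

P_out = 222 × 746 = 165612 W
P_in = √3·V_L·I_L·cosφ = 1.732 × 460 × 278 × 0.846 = 187379 W
η = P_out / P_in = 165612 / 187379 = 0.884 = 88.4%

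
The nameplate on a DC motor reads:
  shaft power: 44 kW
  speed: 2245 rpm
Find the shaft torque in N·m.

187 N·m

ω = 2π × 2245/60 = 235.1 rad/s
τ = P/ω = 44000/235.1 = 187 N·m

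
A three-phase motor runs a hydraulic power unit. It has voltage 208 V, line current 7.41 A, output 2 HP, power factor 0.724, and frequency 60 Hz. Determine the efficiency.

77.2 %

P_out = 2 × 746 = 1492 W
P_in = √3·V_L·I_L·cosφ = 1.732 × 208 × 7.41 × 0.724 = 1933 W
η = P_out / P_in = 1492 / 1933 = 0.772 = 77.2%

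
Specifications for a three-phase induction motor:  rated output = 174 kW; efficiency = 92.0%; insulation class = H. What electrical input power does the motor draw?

189 kW

P_out = 174000 W
P_in = P_out/η = 174000/0.92 = 189130 W = 189 kW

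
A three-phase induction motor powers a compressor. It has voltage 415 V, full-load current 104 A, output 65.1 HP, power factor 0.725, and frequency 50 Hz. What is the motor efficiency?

89.6 %

P_out = 65.1 × 746 = 48565 W
P_in = √3·V_L·I_L·cosφ = 1.732 × 415 × 104 × 0.725 = 54196 W
η = P_out / P_in = 48565 / 54196 = 0.896 = 89.6%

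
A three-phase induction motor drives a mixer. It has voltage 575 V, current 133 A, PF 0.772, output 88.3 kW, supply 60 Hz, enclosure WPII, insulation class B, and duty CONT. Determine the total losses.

14 kW

P_in = √3·V·I·cosφ = 1.732×575×133×0.772 = 102255 W
P_out = 88300 W
Losses = P_in − P_out = 102255 − 88300 = 13955 W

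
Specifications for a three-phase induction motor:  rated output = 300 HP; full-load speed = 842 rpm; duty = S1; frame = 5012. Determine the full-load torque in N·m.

P_out = 300 × 746 = 223800 W
ω = 2π × 842/60 = 88.17 rad/s
τ = P_out/ω = 223800/88.17 = 2540 N·m

2540 N·m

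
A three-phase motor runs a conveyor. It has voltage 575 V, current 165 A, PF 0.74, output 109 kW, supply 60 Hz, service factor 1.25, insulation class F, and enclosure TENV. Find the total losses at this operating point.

P_in = √3·V·I·cosφ = 1.732×575×165×0.74 = 121599 W
P_out = 109000 W
Losses = P_in − P_out = 121599 − 109000 = 12599 W

12.6 kW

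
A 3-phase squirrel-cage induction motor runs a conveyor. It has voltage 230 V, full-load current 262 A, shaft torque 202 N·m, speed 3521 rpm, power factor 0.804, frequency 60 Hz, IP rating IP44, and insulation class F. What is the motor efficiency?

ω = 2π × 3521/60 = 368.7 rad/s; P_out = τω = 202 × 368.7 = 74477 W
P_in = √3·V_L·I_L·cosφ = 1.732 × 230 × 262 × 0.804 = 83914 W
η = P_out / P_in = 74477 / 83914 = 0.888 = 88.8%

88.8 %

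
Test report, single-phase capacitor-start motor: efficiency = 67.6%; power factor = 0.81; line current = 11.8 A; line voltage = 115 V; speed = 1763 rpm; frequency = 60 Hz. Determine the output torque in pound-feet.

2.97 lb·ft

P_in = V·I·cosφ = 115 × 11.8 × 0.81 = 1099 W
P_out = η·P_in = 0.676 × 1099 = 743 W
n = 1763 rpm
ω = 2π×1763/60 = 184.6 rad/s
τ = P_out/ω = 743/184.6 = 4.025 N·m
In lb·ft: 4.025/1.356 = 2.97 lb·ft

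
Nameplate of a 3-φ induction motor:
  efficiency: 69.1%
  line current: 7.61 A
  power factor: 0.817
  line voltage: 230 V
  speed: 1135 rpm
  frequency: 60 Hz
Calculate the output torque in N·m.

P_in = √3·V·I·cosφ = 1.732 × 230 × 7.61 × 0.817 = 2477 W
P_out = η·P_in = 0.691 × 2477 = 1712 W
n = 1135 rpm
ω = 2π×1135/60 = 118.9 rad/s
τ = P_out/ω = 1712/118.9 = 14.4 N·m

14.4 N·m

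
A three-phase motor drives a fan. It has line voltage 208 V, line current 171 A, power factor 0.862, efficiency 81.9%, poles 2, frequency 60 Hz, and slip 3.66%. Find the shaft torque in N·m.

P_in = √3·V·I·cosφ = 1.732 × 208 × 171 × 0.862 = 53102 W
P_out = η·P_in = 0.819 × 53102 = 43491 W
n_s = 120×60/2 = 3600 rpm; n = 3600×(1−0.0366) = 3468 rpm
ω = 2π×3468/60 = 363.2 rad/s
τ = P_out/ω = 43491/363.2 = 120 N·m

120 N·m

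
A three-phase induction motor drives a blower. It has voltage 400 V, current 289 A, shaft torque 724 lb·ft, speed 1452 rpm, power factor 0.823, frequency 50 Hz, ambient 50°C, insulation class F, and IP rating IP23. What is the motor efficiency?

90.6 %

τ = 724 lb·ft × 1.356 = 981.7 N·m
ω = 2π × 1452/60 = 152.1 rad/s; P_out = τω = 981.7 × 152.1 = 149317 W
P_in = √3·V_L·I_L·cosφ = 1.732 × 400 × 289 × 0.823 = 164780 W
η = P_out / P_in = 149317 / 164780 = 0.906 = 90.6%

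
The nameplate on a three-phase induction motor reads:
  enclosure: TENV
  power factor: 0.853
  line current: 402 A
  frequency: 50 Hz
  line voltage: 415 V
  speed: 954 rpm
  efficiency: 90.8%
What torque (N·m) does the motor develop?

2240 N·m

P_in = √3·V·I·cosφ = 1.732 × 415 × 402 × 0.853 = 246474 W
P_out = η·P_in = 0.908 × 246474 = 223798 W
n = 954 rpm
ω = 2π×954/60 = 99.9 rad/s
τ = P_out/ω = 223798/99.9 = 2240 N·m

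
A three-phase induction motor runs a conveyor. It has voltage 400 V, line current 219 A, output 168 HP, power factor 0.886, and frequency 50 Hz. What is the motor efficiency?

P_out = 168 × 746 = 125328 W
P_in = √3·V_L·I_L·cosφ = 1.732 × 400 × 219 × 0.886 = 134427 W
η = P_out / P_in = 125328 / 134427 = 0.932 = 93.2%

93.2 %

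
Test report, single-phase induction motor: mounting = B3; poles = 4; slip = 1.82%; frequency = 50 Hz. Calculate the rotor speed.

1473 rpm

n_s = 120f/p = 120×50/4 = 1500 rpm
n = n_s(1 − s) = 1500 × (1 − 0.0182) = 1473 rpm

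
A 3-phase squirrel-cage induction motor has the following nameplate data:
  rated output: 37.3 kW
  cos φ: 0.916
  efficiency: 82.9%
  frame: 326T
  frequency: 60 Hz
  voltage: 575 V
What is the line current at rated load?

P_out = 37.3 kW = 37300 W
P_in = P_out / η = 37300 / 0.829 = 44994 W
I_L = P_in / (√3·V_L·cosφ) = 44994 / (1.732 × 575 × 0.916) = 49.3 A

49.3 A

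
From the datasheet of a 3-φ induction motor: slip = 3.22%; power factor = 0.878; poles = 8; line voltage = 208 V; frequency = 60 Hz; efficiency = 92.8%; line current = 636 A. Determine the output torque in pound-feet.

1510 lb·ft

P_in = √3·V·I·cosφ = 1.732 × 208 × 636 × 0.878 = 201170 W
P_out = η·P_in = 0.928 × 201170 = 186686 W
n_s = 120×60/8 = 900 rpm; n = 900×(1−0.0322) = 871 rpm
ω = 2π×871/60 = 91.21 rad/s
τ = P_out/ω = 186686/91.21 = 2047 N·m
In lb·ft: 2047/1.356 = 1510 lb·ft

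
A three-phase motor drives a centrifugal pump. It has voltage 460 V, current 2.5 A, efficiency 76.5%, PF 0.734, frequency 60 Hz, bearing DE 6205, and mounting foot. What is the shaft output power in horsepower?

1.5 HP

P_in = √3·V·I·cosφ = 1.732 × 460 × 2.5 × 0.734 = 1462 W
P_out = η·P_in = 0.765 × 1462 = 1118 W
= 1118/746 = 1.5 HP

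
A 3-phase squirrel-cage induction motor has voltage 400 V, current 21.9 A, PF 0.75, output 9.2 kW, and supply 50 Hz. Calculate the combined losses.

2180 W

P_in = √3·V·I·cosφ = 1.732×400×21.9×0.75 = 11379 W
P_out = 9200 W
Losses = P_in − P_out = 11379 − 9200 = 2179 W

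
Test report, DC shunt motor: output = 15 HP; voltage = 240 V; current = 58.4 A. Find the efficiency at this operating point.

P_out = 15 × 746 = 11190 W
P_in = V·I = 240 × 58.4 = 14016 W
η = P_out / P_in = 11190 / 14016 = 0.798 = 79.8%

79.8 %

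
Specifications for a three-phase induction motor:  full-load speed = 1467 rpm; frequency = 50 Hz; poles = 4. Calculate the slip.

2.20 %

n_s = 120f/p = 120×50/4 = 1500 rpm
s = (n_s − n)/n_s = (1500 − 1467)/1500 = 0.0220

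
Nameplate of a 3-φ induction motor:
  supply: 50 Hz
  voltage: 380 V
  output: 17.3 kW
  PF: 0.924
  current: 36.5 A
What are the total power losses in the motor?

4.9 kW

P_in = √3·V·I·cosφ = 1.732×380×36.5×0.924 = 22197 W
P_out = 17300 W
Losses = P_in − P_out = 22197 − 17300 = 4897 W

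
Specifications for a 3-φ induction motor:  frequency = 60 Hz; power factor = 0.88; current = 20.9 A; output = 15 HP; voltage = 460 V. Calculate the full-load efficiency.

76.4 %

P_out = 15 × 746 = 11190 W
P_in = √3·V_L·I_L·cosφ = 1.732 × 460 × 20.9 × 0.88 = 14653 W
η = P_out / P_in = 11190 / 14653 = 0.764 = 76.4%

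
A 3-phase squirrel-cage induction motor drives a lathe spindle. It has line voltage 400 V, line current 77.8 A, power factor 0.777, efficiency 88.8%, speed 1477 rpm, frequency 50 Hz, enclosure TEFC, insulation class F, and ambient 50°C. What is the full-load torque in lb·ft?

177 lb·ft

P_in = √3·V·I·cosφ = 1.732 × 400 × 77.8 × 0.777 = 41880 W
P_out = η·P_in = 0.888 × 41880 = 37189 W
n = 1477 rpm
ω = 2π×1477/60 = 154.7 rad/s
τ = P_out/ω = 37189/154.7 = 240.4 N·m
In lb·ft: 240.4/1.356 = 177 lb·ft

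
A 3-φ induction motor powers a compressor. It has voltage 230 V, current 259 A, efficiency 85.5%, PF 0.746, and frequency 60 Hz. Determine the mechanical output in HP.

P_in = √3·V·I·cosφ = 1.732 × 230 × 259 × 0.746 = 76969 W
P_out = η·P_in = 0.855 × 76969 = 65808 W
= 65808/746 = 88.2 HP

88.2 HP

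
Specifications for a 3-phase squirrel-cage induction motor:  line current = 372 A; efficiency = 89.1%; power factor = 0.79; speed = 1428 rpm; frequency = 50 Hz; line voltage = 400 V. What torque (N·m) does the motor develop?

P_in = √3·V·I·cosφ = 1.732 × 400 × 372 × 0.79 = 203600 W
P_out = η·P_in = 0.891 × 203600 = 181408 W
n = 1428 rpm
ω = 2π×1428/60 = 149.5 rad/s
τ = P_out/ω = 181408/149.5 = 1210 N·m

1210 N·m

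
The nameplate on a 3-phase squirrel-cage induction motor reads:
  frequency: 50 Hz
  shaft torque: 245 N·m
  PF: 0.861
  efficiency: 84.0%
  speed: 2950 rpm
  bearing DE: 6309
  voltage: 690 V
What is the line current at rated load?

ω = 2π×2950/60 = 308.9 rad/s; P_out = τω = 245 × 308.9 = 75681 W
P_in = P_out / η = 75681 / 0.840 = 90096 W
I_L = P_in / (√3·V_L·cosφ) = 90096 / (1.732 × 690 × 0.861) = 87.6 A

87.6 A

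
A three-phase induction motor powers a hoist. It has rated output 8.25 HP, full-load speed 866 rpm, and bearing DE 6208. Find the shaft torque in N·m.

P_out = 8.25 × 746 = 6155 W
ω = 2π × 866/60 = 90.69 rad/s
τ = P_out/ω = 6155/90.69 = 67.9 N·m

67.9 N·m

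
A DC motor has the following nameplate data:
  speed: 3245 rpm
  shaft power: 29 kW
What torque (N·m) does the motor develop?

ω = 2π × 3245/60 = 339.8 rad/s
τ = P/ω = 29000/339.8 = 85.3 N·m

85.3 N·m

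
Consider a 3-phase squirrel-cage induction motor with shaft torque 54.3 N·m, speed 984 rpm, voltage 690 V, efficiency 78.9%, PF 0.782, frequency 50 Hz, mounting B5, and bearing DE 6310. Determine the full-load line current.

ω = 2π×984/60 = 103 rad/s; P_out = τω = 54.3 × 103 = 5593 W
P_in = P_out / η = 5593 / 0.789 = 7089 W
I_L = P_in / (√3·V_L·cosφ) = 7089 / (1.732 × 690 × 0.782) = 7.59 A

7.59 A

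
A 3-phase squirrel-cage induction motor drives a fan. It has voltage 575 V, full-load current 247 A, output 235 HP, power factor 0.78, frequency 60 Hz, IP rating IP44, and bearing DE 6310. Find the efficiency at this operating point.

P_out = 235 × 746 = 175310 W
P_in = √3·V_L·I_L·cosφ = 1.732 × 575 × 247 × 0.78 = 191870 W
η = P_out / P_in = 175310 / 191870 = 0.914 = 91.4%

91.4 %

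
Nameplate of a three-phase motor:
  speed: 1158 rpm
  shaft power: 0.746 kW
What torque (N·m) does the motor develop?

ω = 2π × 1158/60 = 121.3 rad/s
τ = P/ω = 746/121.3 = 6.15 N·m

6.15 N·m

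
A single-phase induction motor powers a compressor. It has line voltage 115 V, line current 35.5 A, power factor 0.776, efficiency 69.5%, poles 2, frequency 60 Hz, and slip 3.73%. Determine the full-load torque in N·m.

P_in = V·I·cosφ = 115 × 35.5 × 0.776 = 3168 W
P_out = η·P_in = 0.695 × 3168 = 2202 W
n_s = 120×60/2 = 3600 rpm; n = 3600×(1−0.0373) = 3466 rpm
ω = 2π×3466/60 = 363 rad/s
τ = P_out/ω = 2202/363 = 6.07 N·m

6.07 N·m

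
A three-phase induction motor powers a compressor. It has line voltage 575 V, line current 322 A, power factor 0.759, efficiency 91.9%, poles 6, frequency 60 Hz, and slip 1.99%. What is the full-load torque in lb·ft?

P_in = √3·V·I·cosφ = 1.732 × 575 × 322 × 0.759 = 243396 W
P_out = η·P_in = 0.919 × 243396 = 223681 W
n_s = 120×60/6 = 1200 rpm; n = 1200×(1−0.0199) = 1176 rpm
ω = 2π×1176/60 = 123.2 rad/s
τ = P_out/ω = 223681/123.2 = 1816 N·m
In lb·ft: 1816/1.356 = 1340 lb·ft

1340 lb·ft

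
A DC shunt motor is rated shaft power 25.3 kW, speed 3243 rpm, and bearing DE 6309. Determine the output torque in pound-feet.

ω = 2π × 3243/60 = 339.6 rad/s
τ = P/ω = 25300/339.6 = 74.5 N·m
In lb·ft: 74.5/1.356 = 54.9 lb·ft

54.9 lb·ft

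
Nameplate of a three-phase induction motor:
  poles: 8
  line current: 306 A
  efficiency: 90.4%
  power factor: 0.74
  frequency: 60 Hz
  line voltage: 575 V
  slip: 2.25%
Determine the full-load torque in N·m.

P_in = √3·V·I·cosφ = 1.732 × 575 × 306 × 0.74 = 225512 W
P_out = η·P_in = 0.904 × 225512 = 203863 W
n_s = 120×60/8 = 900 rpm; n = 900×(1−0.0225) = 880 rpm
ω = 2π×880/60 = 92.15 rad/s
τ = P_out/ω = 203863/92.15 = 2210 N·m

2210 N·m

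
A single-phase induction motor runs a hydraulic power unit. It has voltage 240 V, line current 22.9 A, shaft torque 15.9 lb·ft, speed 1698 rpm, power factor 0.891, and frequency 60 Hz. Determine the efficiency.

τ = 15.9 lb·ft × 1.356 = 21.56 N·m
ω = 2π × 1698/60 = 177.8 rad/s; P_out = τω = 21.56 × 177.8 = 3833 W
P_in = V·I·cosφ = 240 × 22.9 × 0.891 = 4897 W
η = P_out / P_in = 3833 / 4897 = 0.783 = 78.3%

78.3 %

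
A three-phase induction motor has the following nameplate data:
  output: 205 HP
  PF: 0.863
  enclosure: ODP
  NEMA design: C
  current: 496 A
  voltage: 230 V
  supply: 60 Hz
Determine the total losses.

17600 W

P_in = √3·V·I·cosφ = 1.732×230×496×0.863 = 170517 W
P_out = 205×746 = 152930 W
Losses = P_in − P_out = 170517 − 152930 = 17587 W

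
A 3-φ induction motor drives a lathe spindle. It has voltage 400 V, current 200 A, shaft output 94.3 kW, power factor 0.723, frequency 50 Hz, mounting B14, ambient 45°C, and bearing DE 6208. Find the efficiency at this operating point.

94.1 %

P_out = 94.3 kW = 94300 W
P_in = √3·V_L·I_L·cosφ = 1.732 × 400 × 200 × 0.723 = 100179 W
η = P_out / P_in = 94300 / 100179 = 0.941 = 94.1%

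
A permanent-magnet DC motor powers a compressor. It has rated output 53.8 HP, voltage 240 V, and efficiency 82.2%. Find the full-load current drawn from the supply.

203 A

P_out = 53.8 × 746 = 40135 W
P_in = P_out / η = 40135 / 0.822 = 48826 W
I = P_in / V = 48826 / 240 = 203 A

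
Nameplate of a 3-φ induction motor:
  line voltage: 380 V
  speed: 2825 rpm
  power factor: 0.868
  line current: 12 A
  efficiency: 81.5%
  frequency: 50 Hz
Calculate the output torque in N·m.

18.9 N·m

P_in = √3·V·I·cosφ = 1.732 × 380 × 12 × 0.868 = 6855 W
P_out = η·P_in = 0.815 × 6855 = 5587 W
n = 2825 rpm
ω = 2π×2825/60 = 295.8 rad/s
τ = P_out/ω = 5587/295.8 = 18.9 N·m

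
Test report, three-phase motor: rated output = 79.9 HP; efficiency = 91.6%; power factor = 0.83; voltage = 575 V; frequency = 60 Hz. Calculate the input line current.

78.7 A

P_out = 79.9 × 746 = 59605 W
P_in = P_out / η = 59605 / 0.916 = 65071 W
I_L = P_in / (√3·V_L·cosφ) = 65071 / (1.732 × 575 × 0.83) = 78.7 A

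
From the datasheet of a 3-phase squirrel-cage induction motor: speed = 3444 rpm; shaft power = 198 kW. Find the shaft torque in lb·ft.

405 lb·ft

ω = 2π × 3444/60 = 360.7 rad/s
τ = P/ω = 198000/360.7 = 548.9 N·m
In lb·ft: 548.9/1.356 = 405 lb·ft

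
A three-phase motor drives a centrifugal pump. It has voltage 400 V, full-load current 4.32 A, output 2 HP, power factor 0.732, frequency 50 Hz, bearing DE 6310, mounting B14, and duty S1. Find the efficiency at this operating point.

68.1 %

P_out = 2 × 746 = 1492 W
P_in = √3·V_L·I_L·cosφ = 1.732 × 400 × 4.32 × 0.732 = 2191 W
η = P_out / P_in = 1492 / 2191 = 0.681 = 68.1%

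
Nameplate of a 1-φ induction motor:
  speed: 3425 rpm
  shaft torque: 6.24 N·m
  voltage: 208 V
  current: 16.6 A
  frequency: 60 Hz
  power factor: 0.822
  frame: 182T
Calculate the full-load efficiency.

78.9 %

ω = 2π × 3425/60 = 358.7 rad/s; P_out = τω = 6.24 × 358.7 = 2238 W
P_in = V·I·cosφ = 208 × 16.6 × 0.822 = 2838 W
η = P_out / P_in = 2238 / 2838 = 0.789 = 78.9%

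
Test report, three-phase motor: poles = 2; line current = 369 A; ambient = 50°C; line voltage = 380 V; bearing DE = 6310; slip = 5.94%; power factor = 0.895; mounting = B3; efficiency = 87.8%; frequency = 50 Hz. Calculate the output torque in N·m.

646 N·m

P_in = √3·V·I·cosφ = 1.732 × 380 × 369 × 0.895 = 217361 W
P_out = η·P_in = 0.878 × 217361 = 190843 W
n_s = 120×50/2 = 3000 rpm; n = 3000×(1−0.0594) = 2822 rpm
ω = 2π×2822/60 = 295.5 rad/s
τ = P_out/ω = 190843/295.5 = 646 N·m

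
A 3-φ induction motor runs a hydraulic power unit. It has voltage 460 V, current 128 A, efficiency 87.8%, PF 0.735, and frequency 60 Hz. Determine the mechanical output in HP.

88.2 HP

P_in = √3·V·I·cosφ = 1.732 × 460 × 128 × 0.735 = 74955 W
P_out = η·P_in = 0.878 × 74955 = 65810 W
= 65810/746 = 88.2 HP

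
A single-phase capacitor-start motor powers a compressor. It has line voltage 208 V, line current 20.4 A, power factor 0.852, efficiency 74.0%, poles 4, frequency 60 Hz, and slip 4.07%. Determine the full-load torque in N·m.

14.8 N·m

P_in = V·I·cosφ = 208 × 20.4 × 0.852 = 3615 W
P_out = η·P_in = 0.74 × 3615 = 2675 W
n_s = 120×60/4 = 1800 rpm; n = 1800×(1−0.0407) = 1727 rpm
ω = 2π×1727/60 = 180.9 rad/s
τ = P_out/ω = 2675/180.9 = 14.8 N·m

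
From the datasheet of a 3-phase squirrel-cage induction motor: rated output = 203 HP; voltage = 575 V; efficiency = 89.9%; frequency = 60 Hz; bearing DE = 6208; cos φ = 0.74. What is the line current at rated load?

P_out = 203 × 746 = 151438 W
P_in = P_out / η = 151438 / 0.899 = 168452 W
I_L = P_in / (√3·V_L·cosφ) = 168452 / (1.732 × 575 × 0.74) = 229 A

229 A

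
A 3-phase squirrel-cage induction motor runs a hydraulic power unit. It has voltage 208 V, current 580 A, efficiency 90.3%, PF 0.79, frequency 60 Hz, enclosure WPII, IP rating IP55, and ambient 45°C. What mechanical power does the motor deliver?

149 kW

P_in = √3·V·I·cosφ = 1.732 × 208 × 580 × 0.79 = 165069 W
P_out = η·P_in = 0.903 × 165069 = 149057 W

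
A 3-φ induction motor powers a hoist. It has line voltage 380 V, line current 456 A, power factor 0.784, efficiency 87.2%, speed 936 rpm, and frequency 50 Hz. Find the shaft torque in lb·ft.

P_in = √3·V·I·cosφ = 1.732 × 380 × 456 × 0.784 = 235295 W
P_out = η·P_in = 0.872 × 235295 = 205177 W
n = 936 rpm
ω = 2π×936/60 = 98.02 rad/s
τ = P_out/ω = 205177/98.02 = 2093 N·m
In lb·ft: 2093/1.356 = 1540 lb·ft

1540 lb·ft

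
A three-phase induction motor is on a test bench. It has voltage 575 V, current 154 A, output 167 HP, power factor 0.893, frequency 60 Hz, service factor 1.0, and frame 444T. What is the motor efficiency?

91.0 %

P_out = 167 × 746 = 124582 W
P_in = √3·V_L·I_L·cosφ = 1.732 × 575 × 154 × 0.893 = 136958 W
η = P_out / P_in = 124582 / 136958 = 0.910 = 91.0%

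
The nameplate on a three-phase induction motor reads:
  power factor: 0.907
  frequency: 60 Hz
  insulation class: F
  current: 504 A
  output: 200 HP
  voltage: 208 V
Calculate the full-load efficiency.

P_out = 200 × 746 = 149200 W
P_in = √3·V_L·I_L·cosφ = 1.732 × 208 × 504 × 0.907 = 164683 W
η = P_out / P_in = 149200 / 164683 = 0.906 = 90.6%

90.6 %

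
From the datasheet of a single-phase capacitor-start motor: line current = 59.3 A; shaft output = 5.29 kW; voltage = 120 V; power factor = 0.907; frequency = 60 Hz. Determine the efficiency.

P_out = 5.29 kW = 5290 W
P_in = V·I·cosφ = 120 × 59.3 × 0.907 = 6454 W
η = P_out / P_in = 5290 / 6454 = 0.820 = 82.0%

82.0 %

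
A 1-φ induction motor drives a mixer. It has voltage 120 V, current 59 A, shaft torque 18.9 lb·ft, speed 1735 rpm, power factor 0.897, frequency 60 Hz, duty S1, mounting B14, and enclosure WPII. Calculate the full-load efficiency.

73.3 %

τ = 18.9 lb·ft × 1.356 = 25.63 N·m
ω = 2π × 1735/60 = 181.7 rad/s; P_out = τω = 25.63 × 181.7 = 4657 W
P_in = V·I·cosφ = 120 × 59 × 0.897 = 6351 W
η = P_out / P_in = 4657 / 6351 = 0.733 = 73.3%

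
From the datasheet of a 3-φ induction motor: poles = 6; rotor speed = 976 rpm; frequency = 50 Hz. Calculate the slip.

2.4 %

n_s = 120f/p = 120×50/6 = 1000 rpm
s = (n_s − n)/n_s = (1000 − 976)/1000 = 0.0240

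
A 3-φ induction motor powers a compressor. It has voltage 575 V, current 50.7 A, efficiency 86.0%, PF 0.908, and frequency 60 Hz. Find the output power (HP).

P_in = √3·V·I·cosφ = 1.732 × 575 × 50.7 × 0.908 = 45847 W
P_out = η·P_in = 0.86 × 45847 = 39428 W
= 39428/746 = 52.9 HP

52.9 HP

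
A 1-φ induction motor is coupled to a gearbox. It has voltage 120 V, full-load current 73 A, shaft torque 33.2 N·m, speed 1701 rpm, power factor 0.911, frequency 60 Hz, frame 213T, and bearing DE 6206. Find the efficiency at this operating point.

74.1 %

ω = 2π × 1701/60 = 178.1 rad/s; P_out = τω = 33.2 × 178.1 = 5913 W
P_in = V·I·cosφ = 120 × 73 × 0.911 = 7980 W
η = P_out / P_in = 5913 / 7980 = 0.741 = 74.1%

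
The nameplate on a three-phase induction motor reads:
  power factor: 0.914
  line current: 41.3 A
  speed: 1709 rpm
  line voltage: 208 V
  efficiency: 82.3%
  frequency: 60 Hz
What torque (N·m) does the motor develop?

P_in = √3·V·I·cosφ = 1.732 × 208 × 41.3 × 0.914 = 13599 W
P_out = η·P_in = 0.823 × 13599 = 11192 W
n = 1709 rpm
ω = 2π×1709/60 = 179 rad/s
τ = P_out/ω = 11192/179 = 62.5 N·m

62.5 N·m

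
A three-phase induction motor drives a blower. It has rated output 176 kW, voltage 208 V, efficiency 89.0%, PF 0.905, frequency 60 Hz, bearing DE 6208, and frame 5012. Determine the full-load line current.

P_out = 176 kW = 176000 W
P_in = P_out / η = 176000 / 0.890 = 197753 W
I_L = P_in / (√3·V_L·cosφ) = 197753 / (1.732 × 208 × 0.905) = 607 A

607 A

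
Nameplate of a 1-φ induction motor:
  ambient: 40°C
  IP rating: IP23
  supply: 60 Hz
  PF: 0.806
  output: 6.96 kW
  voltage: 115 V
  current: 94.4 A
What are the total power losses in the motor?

1.79 kW

P_in = V·I·cosφ = 115×94.4×0.806 = 8750 W
P_out = 6960 W
Losses = P_in − P_out = 8750 − 6960 = 1790 W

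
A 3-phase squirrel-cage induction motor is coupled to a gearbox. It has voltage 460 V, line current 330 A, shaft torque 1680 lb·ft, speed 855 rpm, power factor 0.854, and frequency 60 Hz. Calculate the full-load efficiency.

90.8 %

τ = 1680 lb·ft × 1.356 = 2278 N·m
ω = 2π × 855/60 = 89.54 rad/s; P_out = τω = 2278 × 89.54 = 203972 W
P_in = √3·V_L·I_L·cosφ = 1.732 × 460 × 330 × 0.854 = 224532 W
η = P_out / P_in = 203972 / 224532 = 0.908 = 90.8%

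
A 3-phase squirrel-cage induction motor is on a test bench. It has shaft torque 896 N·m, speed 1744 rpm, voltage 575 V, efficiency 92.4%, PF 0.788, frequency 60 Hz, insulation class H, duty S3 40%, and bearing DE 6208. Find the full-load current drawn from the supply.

226 A

ω = 2π×1744/60 = 182.6 rad/s; P_out = τω = 896 × 182.6 = 163610 W
P_in = P_out / η = 163610 / 0.924 = 177067 W
I_L = P_in / (√3·V_L·cosφ) = 177067 / (1.732 × 575 × 0.788) = 226 A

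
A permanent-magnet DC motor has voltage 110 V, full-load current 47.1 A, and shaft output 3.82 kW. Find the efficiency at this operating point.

P_out = 3.82 kW = 3820 W
P_in = V·I = 110 × 47.1 = 5181 W
η = P_out / P_in = 3820 / 5181 = 0.737 = 73.7%

73.7 %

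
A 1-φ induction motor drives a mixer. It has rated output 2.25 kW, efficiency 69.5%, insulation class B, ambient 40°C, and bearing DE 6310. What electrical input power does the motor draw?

P_out = 2250 W
P_in = P_out/η = 2250/0.695 = 3237 W = 3.24 kW

3.24 kW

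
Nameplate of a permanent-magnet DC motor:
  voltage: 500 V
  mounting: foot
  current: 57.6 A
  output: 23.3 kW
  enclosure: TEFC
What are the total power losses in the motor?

P_in = V·I = 500×57.6 = 28800 W
P_out = 23300 W
Losses = P_in − P_out = 28800 − 23300 = 5500 W

5500 W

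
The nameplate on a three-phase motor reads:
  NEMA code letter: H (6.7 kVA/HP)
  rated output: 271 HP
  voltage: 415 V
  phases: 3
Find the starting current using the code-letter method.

2530 A

S_LR = 6.7 × 271 = 1815.7 kVA
I_LR = S_LR/(√3·V_L) = 1815700/(1.732×415) = 2530 A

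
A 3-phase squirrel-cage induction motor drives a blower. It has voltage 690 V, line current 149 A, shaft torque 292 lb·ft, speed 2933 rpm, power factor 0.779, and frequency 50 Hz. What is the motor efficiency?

τ = 292 lb·ft × 1.356 = 396 N·m
ω = 2π × 2933/60 = 307.1 rad/s; P_out = τω = 396 × 307.1 = 121612 W
P_in = √3·V_L·I_L·cosφ = 1.732 × 690 × 149 × 0.779 = 138714 W
η = P_out / P_in = 121612 / 138714 = 0.877 = 87.7%

87.7 %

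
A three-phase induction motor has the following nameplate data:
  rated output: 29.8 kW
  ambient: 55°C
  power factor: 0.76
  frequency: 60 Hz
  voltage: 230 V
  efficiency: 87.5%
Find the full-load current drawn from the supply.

P_out = 29.8 kW = 29800 W
P_in = P_out / η = 29800 / 0.875 = 34057 W
I_L = P_in / (√3·V_L·cosφ) = 34057 / (1.732 × 230 × 0.76) = 112 A

112 A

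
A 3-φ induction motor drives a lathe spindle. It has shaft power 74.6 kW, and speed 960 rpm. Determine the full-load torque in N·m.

ω = 2π × 960/60 = 100.5 rad/s
τ = P/ω = 74600/100.5 = 742 N·m

742 N·m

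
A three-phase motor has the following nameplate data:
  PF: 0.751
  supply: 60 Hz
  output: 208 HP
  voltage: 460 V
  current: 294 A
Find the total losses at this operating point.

20700 W

P_in = √3·V·I·cosφ = 1.732×460×294×0.751 = 175911 W
P_out = 208×746 = 155168 W
Losses = P_in − P_out = 175911 − 155168 = 20743 W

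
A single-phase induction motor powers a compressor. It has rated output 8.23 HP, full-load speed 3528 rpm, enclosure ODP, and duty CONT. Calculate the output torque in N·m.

16.6 N·m

P_out = 8.23 × 746 = 6140 W
ω = 2π × 3528/60 = 369.5 rad/s
τ = P_out/ω = 6140/369.5 = 16.6 N·m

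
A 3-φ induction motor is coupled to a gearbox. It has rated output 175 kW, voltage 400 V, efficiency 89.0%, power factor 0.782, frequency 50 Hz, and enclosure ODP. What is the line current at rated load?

363 A

P_out = 175 kW = 175000 W
P_in = P_out / η = 175000 / 0.890 = 196629 W
I_L = P_in / (√3·V_L·cosφ) = 196629 / (1.732 × 400 × 0.782) = 363 A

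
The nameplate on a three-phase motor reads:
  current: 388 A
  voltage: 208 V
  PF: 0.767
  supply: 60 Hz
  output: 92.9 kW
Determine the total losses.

14.3 kW

P_in = √3·V·I·cosφ = 1.732×208×388×0.767 = 107211 W
P_out = 92900 W
Losses = P_in − P_out = 107211 − 92900 = 14311 W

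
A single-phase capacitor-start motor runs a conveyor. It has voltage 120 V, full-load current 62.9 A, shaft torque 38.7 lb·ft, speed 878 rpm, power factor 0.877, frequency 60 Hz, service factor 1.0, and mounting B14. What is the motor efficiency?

τ = 38.7 lb·ft × 1.356 = 52.48 N·m
ω = 2π × 878/60 = 91.94 rad/s; P_out = τω = 52.48 × 91.94 = 4825 W
P_in = V·I·cosφ = 120 × 62.9 × 0.877 = 6620 W
η = P_out / P_in = 4825 / 6620 = 0.729 = 72.9%

72.9 %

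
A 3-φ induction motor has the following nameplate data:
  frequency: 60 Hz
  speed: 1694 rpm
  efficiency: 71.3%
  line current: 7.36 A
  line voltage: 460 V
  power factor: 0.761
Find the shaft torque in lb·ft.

13.2 lb·ft

P_in = √3·V·I·cosφ = 1.732 × 460 × 7.36 × 0.761 = 4462 W
P_out = η·P_in = 0.713 × 4462 = 3181 W
n = 1694 rpm
ω = 2π×1694/60 = 177.4 rad/s
τ = P_out/ω = 3181/177.4 = 17.93 N·m
In lb·ft: 17.93/1.356 = 13.2 lb·ft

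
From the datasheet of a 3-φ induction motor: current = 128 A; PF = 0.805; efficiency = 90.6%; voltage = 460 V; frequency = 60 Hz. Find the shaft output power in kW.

74.4 kW

P_in = √3·V·I·cosφ = 1.732 × 460 × 128 × 0.805 = 82094 W
P_out = η·P_in = 0.906 × 82094 = 74377 W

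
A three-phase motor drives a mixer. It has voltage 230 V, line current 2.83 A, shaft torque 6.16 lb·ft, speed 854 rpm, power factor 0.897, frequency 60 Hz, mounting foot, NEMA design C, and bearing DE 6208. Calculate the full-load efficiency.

73.9 %

τ = 6.16 lb·ft × 1.356 = 8.353 N·m
ω = 2π × 854/60 = 89.43 rad/s; P_out = τω = 8.353 × 89.43 = 747 W
P_in = √3·V_L·I_L·cosφ = 1.732 × 230 × 2.83 × 0.897 = 1011 W
η = P_out / P_in = 747 / 1011 = 0.739 = 73.9%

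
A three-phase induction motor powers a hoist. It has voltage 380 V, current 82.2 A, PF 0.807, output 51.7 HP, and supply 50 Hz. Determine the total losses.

P_in = √3·V·I·cosφ = 1.732×380×82.2×0.807 = 43659 W
P_out = 51.7×746 = 38568 W
Losses = P_in − P_out = 43659 − 38568 = 5091 W

5090 W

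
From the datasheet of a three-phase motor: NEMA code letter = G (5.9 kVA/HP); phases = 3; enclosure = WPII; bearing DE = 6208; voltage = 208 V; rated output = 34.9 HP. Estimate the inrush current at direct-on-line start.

572 A

S_LR = 5.9 × 34.9 = 205.91 kVA
I_LR = S_LR/(√3·V_L) = 205910/(1.732×208) = 572 A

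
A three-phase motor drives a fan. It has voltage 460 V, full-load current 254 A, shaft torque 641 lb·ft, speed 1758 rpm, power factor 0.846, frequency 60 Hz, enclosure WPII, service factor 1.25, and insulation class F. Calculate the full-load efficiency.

τ = 641 lb·ft × 1.356 = 869.2 N·m
ω = 2π × 1758/60 = 184.1 rad/s; P_out = τω = 869.2 × 184.1 = 160020 W
P_in = √3·V_L·I_L·cosφ = 1.732 × 460 × 254 × 0.846 = 171202 W
η = P_out / P_in = 160020 / 171202 = 0.935 = 93.5%

93.5 %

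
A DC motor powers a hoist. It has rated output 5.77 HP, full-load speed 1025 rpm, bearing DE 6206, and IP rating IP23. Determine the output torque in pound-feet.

P_out = 5.77 × 746 = 4304 W
ω = 2π × 1025/60 = 107.3 rad/s
τ = P_out/ω = 4304/107.3 = 40.11 N·m
In lb·ft: 40.11/1.356 = 29.6 lb·ft

29.6 lb·ft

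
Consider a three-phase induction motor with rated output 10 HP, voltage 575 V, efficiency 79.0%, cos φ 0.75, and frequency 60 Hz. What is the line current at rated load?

12.6 A

P_out = 10 × 746 = 7460 W
P_in = P_out / η = 7460 / 0.790 = 9443 W
I_L = P_in / (√3·V_L·cosφ) = 9443 / (1.732 × 575 × 0.75) = 12.6 A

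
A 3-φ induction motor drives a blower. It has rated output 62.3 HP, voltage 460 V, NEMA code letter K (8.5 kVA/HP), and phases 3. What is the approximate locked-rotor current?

665 A

S_LR = 8.5 × 62.3 = 529.55 kVA
I_LR = S_LR/(√3·V_L) = 529550/(1.732×460) = 665 A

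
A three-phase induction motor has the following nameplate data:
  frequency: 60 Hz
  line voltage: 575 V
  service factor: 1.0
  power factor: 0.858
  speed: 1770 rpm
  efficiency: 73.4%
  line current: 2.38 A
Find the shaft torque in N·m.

8.05 N·m

P_in = √3·V·I·cosφ = 1.732 × 575 × 2.38 × 0.858 = 2034 W
P_out = η·P_in = 0.734 × 2034 = 1493 W
n = 1770 rpm
ω = 2π×1770/60 = 185.4 rad/s
τ = P_out/ω = 1493/185.4 = 8.05 N·m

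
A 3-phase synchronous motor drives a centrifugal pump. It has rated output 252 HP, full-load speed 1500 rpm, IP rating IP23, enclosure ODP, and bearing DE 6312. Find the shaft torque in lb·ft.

883 lb·ft

P_out = 252 × 746 = 187992 W
ω = 2π × 1500/60 = 157.1 rad/s
τ = P_out/ω = 187992/157.1 = 1197 N·m
In lb·ft: 1197/1.356 = 883 lb·ft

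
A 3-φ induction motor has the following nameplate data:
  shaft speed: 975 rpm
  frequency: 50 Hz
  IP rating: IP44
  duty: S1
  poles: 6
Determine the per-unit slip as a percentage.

2.50 %

n_s = 120f/p = 120×50/6 = 1000 rpm
s = (n_s − n)/n_s = (1000 − 975)/1000 = 0.0250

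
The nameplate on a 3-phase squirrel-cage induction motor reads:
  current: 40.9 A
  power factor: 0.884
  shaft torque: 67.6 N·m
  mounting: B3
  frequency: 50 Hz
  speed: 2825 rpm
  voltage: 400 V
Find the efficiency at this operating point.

ω = 2π × 2825/60 = 295.8 rad/s; P_out = τω = 67.6 × 295.8 = 19996 W
P_in = √3·V_L·I_L·cosφ = 1.732 × 400 × 40.9 × 0.884 = 25049 W
η = P_out / P_in = 19996 / 25049 = 0.798 = 79.8%

79.8 %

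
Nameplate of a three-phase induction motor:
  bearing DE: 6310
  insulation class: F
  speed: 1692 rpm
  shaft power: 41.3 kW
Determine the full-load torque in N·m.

233 N·m

ω = 2π × 1692/60 = 177.2 rad/s
τ = P/ω = 41300/177.2 = 233 N·m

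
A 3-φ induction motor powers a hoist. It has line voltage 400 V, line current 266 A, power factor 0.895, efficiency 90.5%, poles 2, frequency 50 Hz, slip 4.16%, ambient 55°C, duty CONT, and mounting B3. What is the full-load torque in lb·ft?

P_in = √3·V·I·cosφ = 1.732 × 400 × 266 × 0.895 = 164935 W
P_out = η·P_in = 0.905 × 164935 = 149266 W
n_s = 120×50/2 = 3000 rpm; n = 3000×(1−0.0416) = 2875 rpm
ω = 2π×2875/60 = 301.1 rad/s
τ = P_out/ω = 149266/301.1 = 495.7 N·m
In lb·ft: 495.7/1.356 = 366 lb·ft

366 lb·ft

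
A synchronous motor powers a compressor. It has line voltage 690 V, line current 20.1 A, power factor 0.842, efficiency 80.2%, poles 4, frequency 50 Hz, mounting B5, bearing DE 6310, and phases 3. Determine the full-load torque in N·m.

103 N·m

P_in = √3·V·I·cosφ = 1.732 × 690 × 20.1 × 0.842 = 20226 W
P_out = η·P_in = 0.802 × 20226 = 16221 W
n = n_s = 120×50/4 = 1500 rpm (synchronous)
ω = 2π×1500/60 = 157.1 rad/s
τ = P_out/ω = 16221/157.1 = 103 N·m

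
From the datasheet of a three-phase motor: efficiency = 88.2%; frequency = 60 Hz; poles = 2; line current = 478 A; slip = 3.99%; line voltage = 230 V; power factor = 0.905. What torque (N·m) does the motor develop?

420 N·m

P_in = √3·V·I·cosφ = 1.732 × 230 × 478 × 0.905 = 172327 W
P_out = η·P_in = 0.882 × 172327 = 151992 W
n_s = 120×60/2 = 3600 rpm; n = 3600×(1−0.0399) = 3456 rpm
ω = 2π×3456/60 = 361.9 rad/s
τ = P_out/ω = 151992/361.9 = 420 N·m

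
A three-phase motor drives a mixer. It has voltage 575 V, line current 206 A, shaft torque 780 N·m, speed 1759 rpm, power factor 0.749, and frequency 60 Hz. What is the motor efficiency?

ω = 2π × 1759/60 = 184.2 rad/s; P_out = τω = 780 × 184.2 = 143676 W
P_in = √3·V_L·I_L·cosφ = 1.732 × 575 × 206 × 0.749 = 153661 W
η = P_out / P_in = 143676 / 153661 = 0.935 = 93.5%

93.5 %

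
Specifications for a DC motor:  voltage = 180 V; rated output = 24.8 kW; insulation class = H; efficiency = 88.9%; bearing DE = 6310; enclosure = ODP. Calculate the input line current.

155 A

P_out = 24.8 kW = 24800 W
P_in = P_out / η = 24800 / 0.889 = 27897 W
I = P_in / V = 27897 / 180 = 155 A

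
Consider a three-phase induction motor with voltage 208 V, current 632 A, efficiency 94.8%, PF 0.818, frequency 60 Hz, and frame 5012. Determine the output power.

P_in = √3·V·I·cosφ = 1.732 × 208 × 632 × 0.818 = 186244 W
P_out = η·P_in = 0.948 × 186244 = 176559 W

177 kW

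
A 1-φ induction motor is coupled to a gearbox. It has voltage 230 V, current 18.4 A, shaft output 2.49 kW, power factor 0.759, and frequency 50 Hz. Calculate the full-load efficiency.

77.5 %

P_out = 2.49 kW = 2490 W
P_in = V·I·cosφ = 230 × 18.4 × 0.759 = 3212 W
η = P_out / P_in = 2490 / 3212 = 0.775 = 77.5%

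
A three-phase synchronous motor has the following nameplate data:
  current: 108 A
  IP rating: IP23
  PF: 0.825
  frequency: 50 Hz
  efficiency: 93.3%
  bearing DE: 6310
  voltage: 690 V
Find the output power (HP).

P_in = √3·V·I·cosφ = 1.732 × 690 × 108 × 0.825 = 106482 W
P_out = η·P_in = 0.933 × 106482 = 99348 W
= 99348/746 = 133 HP

133 HP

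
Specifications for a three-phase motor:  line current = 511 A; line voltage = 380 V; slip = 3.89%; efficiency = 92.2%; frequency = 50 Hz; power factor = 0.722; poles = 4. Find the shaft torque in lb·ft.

1090 lb·ft

P_in = √3·V·I·cosφ = 1.732 × 380 × 511 × 0.722 = 242823 W
P_out = η·P_in = 0.922 × 242823 = 223883 W
n_s = 120×50/4 = 1500 rpm; n = 1500×(1−0.0389) = 1442 rpm
ω = 2π×1442/60 = 151 rad/s
τ = P_out/ω = 223883/151 = 1483 N·m
In lb·ft: 1483/1.356 = 1090 lb·ft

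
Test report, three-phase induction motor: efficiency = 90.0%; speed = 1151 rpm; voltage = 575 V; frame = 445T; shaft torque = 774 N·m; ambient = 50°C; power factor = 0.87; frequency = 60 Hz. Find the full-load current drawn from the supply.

120 A

ω = 2π×1151/60 = 120.5 rad/s; P_out = τω = 774 × 120.5 = 93267 W
P_in = P_out / η = 93267 / 0.900 = 103630 W
I_L = P_in / (√3·V_L·cosφ) = 103630 / (1.732 × 575 × 0.87) = 120 A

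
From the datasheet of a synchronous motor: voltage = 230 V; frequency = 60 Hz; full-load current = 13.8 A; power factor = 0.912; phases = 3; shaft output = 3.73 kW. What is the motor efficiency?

P_out = 3.73 kW = 3730 W
P_in = √3·V_L·I_L·cosφ = 1.732 × 230 × 13.8 × 0.912 = 5014 W
η = P_out / P_in = 3730 / 5014 = 0.744 = 74.4%

74.4 %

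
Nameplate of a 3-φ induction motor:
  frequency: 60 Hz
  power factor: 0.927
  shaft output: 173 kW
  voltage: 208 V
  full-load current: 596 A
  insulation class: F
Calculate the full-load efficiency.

86.9 %

P_out = 173 kW = 173000 W
P_in = √3·V_L·I_L·cosφ = 1.732 × 208 × 596 × 0.927 = 199039 W
η = P_out / P_in = 173000 / 199039 = 0.869 = 86.9%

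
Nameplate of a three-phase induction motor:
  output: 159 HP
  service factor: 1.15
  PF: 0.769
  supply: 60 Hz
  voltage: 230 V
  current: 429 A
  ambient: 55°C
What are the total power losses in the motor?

12800 W

P_in = √3·V·I·cosφ = 1.732×230×429×0.769 = 131419 W
P_out = 159×746 = 118614 W
Losses = P_in − P_out = 131419 − 118614 = 12805 W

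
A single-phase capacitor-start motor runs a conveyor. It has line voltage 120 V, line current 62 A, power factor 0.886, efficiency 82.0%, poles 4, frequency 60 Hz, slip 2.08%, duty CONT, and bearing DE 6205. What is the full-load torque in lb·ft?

P_in = V·I·cosφ = 120 × 62 × 0.886 = 6592 W
P_out = η·P_in = 0.82 × 6592 = 5405 W
n_s = 120×60/4 = 1800 rpm; n = 1800×(1−0.0208) = 1763 rpm
ω = 2π×1763/60 = 184.6 rad/s
τ = P_out/ω = 5405/184.6 = 29.28 N·m
In lb·ft: 29.28/1.356 = 21.6 lb·ft

21.6 lb·ft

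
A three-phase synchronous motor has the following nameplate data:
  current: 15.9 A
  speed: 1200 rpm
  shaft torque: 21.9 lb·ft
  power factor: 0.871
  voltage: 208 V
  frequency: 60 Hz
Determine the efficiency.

τ = 21.9 lb·ft × 1.356 = 29.7 N·m
ω = 2π × 1200/60 = 125.7 rad/s; P_out = τω = 29.7 × 125.7 = 3733 W
P_in = √3·V_L·I_L·cosφ = 1.732 × 208 × 15.9 × 0.871 = 4989 W
η = P_out / P_in = 3733 / 4989 = 0.748 = 74.8%

74.8 %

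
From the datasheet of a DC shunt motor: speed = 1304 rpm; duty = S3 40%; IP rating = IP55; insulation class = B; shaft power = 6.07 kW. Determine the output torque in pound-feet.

ω = 2π × 1304/60 = 136.6 rad/s
τ = P/ω = 6070/136.6 = 44.44 N·m
In lb·ft: 44.44/1.356 = 32.8 lb·ft

32.8 lb·ft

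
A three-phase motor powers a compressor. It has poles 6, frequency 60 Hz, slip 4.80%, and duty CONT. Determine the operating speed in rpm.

1142 rpm

n_s = 120f/p = 120×60/6 = 1200 rpm
n = n_s(1 − s) = 1200 × (1 − 0.048) = 1142 rpm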